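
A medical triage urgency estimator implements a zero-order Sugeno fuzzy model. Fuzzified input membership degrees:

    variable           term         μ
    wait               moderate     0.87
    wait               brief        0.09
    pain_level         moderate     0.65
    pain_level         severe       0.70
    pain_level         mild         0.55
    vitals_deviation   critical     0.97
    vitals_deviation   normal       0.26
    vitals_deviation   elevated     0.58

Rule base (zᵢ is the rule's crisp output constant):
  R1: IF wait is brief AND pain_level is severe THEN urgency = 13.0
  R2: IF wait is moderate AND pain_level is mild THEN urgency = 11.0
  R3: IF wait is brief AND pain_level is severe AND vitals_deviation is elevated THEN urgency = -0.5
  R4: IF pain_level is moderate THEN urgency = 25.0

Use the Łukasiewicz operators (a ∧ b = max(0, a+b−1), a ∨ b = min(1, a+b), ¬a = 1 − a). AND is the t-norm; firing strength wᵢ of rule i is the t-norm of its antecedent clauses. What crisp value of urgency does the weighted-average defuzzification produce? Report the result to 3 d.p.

R1 (z=13.0): brief=0.09, severe=0.70; AND[max(0, a+b−1)] → w = 0.00
R2 (z=11.0): moderate=0.87, mild=0.55; AND[max(0, a+b−1)] → w = 0.42
R3 (z=-0.5): brief=0.09, severe=0.70, elevated=0.58; AND[max(0, a+b−1)] → w = 0.00
R4 (z=25.0): moderate=0.65 → w = 0.65
Weighted average = (0.00·13.0 + 0.42·11.0 + 0.00·-0.5 + 0.65·25.0) / (0.00 + 0.42 + 0.00 + 0.65)
  = 20.8700 / 1.0700 = 19.505

19.505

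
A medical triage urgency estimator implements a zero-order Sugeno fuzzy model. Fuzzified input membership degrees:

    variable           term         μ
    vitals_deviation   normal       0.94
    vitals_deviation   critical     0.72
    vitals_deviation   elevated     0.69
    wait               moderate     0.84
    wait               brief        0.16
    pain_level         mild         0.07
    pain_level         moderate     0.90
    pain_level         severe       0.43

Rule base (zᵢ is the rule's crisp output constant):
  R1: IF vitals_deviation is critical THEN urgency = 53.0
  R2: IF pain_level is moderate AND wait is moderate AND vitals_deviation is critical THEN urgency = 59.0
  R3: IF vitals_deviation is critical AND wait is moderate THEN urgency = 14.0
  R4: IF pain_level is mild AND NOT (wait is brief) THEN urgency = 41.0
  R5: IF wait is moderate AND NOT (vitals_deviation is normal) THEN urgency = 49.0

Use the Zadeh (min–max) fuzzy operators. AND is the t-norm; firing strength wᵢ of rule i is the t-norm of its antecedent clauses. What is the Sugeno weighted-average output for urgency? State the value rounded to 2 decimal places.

42.15

R1 (z=53.0): critical=0.72 → w = 0.72
R2 (z=59.0): moderate=0.90, moderate=0.84, critical=0.72; AND[min(a, b)] → w = 0.72
R3 (z=14.0): critical=0.72, moderate=0.84; AND[min(a, b)] → w = 0.72
R4 (z=41.0): mild=0.07, ¬brief=1−0.16=0.84; AND[min(a, b)] → w = 0.07
R5 (z=49.0): moderate=0.84, ¬normal=1−0.94=0.06; AND[min(a, b)] → w = 0.06
Weighted average = (0.72·53.0 + 0.72·59.0 + 0.72·14.0 + 0.07·41.0 + 0.06·49.0) / (0.72 + 0.72 + 0.72 + 0.07 + 0.06)
  = 96.5300 / 2.2900 = 42.15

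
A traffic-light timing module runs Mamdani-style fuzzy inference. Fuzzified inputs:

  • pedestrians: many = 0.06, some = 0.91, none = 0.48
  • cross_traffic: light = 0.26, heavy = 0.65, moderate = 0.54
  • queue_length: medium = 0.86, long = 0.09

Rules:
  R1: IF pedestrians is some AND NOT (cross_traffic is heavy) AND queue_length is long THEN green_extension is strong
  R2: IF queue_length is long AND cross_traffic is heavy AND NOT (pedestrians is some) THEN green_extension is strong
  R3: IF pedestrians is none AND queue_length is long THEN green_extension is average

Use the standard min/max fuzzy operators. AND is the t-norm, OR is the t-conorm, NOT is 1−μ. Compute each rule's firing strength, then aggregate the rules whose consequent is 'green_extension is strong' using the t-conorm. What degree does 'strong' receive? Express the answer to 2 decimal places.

0.09

R1: some=0.91, ¬heavy=1−0.65=0.35, long=0.09; AND[min(a, b)] → w = 0.09
R2: long=0.09, heavy=0.65, ¬some=1−0.91=0.09; AND[min(a, b)] → w = 0.09
R3: none=0.48, long=0.09; AND[min(a, b)] → w = 0.09
Rules with consequent 'strong': {R1, R2} → strengths 0.09, 0.09
Aggregate via t-conorm [max(a, b)]: 0.09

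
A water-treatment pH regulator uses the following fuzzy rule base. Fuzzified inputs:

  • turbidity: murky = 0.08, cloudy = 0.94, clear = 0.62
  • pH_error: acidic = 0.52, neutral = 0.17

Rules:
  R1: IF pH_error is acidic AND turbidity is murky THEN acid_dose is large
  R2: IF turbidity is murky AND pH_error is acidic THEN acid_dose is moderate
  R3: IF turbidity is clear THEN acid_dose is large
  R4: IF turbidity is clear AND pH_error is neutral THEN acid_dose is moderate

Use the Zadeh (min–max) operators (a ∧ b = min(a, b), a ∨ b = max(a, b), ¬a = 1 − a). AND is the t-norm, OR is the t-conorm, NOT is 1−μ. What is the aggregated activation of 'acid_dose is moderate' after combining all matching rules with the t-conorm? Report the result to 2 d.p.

R1: acidic=0.52, murky=0.08; AND[min(a, b)] → w = 0.08
R2: murky=0.08, acidic=0.52; AND[min(a, b)] → w = 0.08
R3: clear=0.62 → w = 0.62
R4: clear=0.62, neutral=0.17; AND[min(a, b)] → w = 0.17
Rules with consequent 'moderate': {R2, R4} → strengths 0.08, 0.17
Aggregate via t-conorm [max(a, b)]: 0.17

0.17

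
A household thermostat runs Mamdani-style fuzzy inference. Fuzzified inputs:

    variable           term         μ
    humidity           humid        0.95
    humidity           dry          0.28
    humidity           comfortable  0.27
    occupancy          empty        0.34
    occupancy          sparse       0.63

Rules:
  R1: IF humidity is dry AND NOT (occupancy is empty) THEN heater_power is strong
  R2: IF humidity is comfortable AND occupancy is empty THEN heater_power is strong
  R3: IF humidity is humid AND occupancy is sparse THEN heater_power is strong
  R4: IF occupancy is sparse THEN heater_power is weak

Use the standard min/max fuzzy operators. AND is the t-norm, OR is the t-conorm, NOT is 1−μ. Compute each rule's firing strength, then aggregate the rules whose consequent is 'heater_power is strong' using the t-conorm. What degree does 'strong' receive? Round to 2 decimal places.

0.63

R1: dry=0.28, ¬empty=1−0.34=0.66; AND[min(a, b)] → w = 0.28
R2: comfortable=0.27, empty=0.34; AND[min(a, b)] → w = 0.27
R3: humid=0.95, sparse=0.63; AND[min(a, b)] → w = 0.63
R4: sparse=0.63 → w = 0.63
Rules with consequent 'strong': {R1, R2, R3} → strengths 0.28, 0.27, 0.63
Aggregate via t-conorm [max(a, b)]: 0.63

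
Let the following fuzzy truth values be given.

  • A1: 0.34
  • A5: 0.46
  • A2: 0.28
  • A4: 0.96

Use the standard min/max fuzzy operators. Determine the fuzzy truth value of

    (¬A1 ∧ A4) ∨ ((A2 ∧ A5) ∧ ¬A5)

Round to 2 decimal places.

0.66

¬A1 = 1 − 0.34 = 0.66
¬A1 ∧ A4 = min(a, b) on (0.66, 0.96) = 0.66
A2 ∧ A5 = min(a, b) on (0.28, 0.46) = 0.28
¬A5 = 1 − 0.46 = 0.54
(A2 ∧ A5) ∧ ¬A5 = min(a, b) on (0.28, 0.54) = 0.28
(¬A1 ∧ A4) ∨ ((A2 ∧ A5) ∧ ¬A5) = max(a, b) on (0.66, 0.28) = 0.66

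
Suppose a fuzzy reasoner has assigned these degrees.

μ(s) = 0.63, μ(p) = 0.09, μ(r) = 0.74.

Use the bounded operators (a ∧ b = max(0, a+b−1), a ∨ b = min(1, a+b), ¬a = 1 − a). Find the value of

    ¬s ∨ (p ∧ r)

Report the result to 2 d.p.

0.37

¬s = 1 − 0.63 = 0.37
p ∧ r = max(0, a+b−1) on (0.09, 0.74) = 0.00
¬s ∨ (p ∧ r) = min(1, a+b) on (0.37, 0.00) = 0.37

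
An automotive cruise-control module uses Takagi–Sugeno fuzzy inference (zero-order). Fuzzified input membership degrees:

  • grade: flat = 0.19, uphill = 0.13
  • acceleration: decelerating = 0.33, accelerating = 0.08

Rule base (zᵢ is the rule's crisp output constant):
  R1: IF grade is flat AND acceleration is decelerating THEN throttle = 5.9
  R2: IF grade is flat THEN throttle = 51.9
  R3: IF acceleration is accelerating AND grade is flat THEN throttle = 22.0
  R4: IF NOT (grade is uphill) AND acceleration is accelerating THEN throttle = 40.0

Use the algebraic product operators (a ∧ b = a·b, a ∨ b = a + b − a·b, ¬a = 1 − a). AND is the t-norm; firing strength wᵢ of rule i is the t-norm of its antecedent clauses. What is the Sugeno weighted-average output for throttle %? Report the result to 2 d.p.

39.55

R1 (z=5.9): flat=0.19, decelerating=0.33; AND[a·b] → w = 0.0627
R2 (z=51.9): flat=0.19 → w = 0.1900
R3 (z=22.0): accelerating=0.08, flat=0.19; AND[a·b] → w = 0.0152
R4 (z=40.0): ¬uphill=1−0.13=0.87, accelerating=0.08; AND[a·b] → w = 0.0696
Weighted average = (0.0627·5.9 + 0.1900·51.9 + 0.0152·22.0 + 0.0696·40.0) / (0.0627 + 0.1900 + 0.0152 + 0.0696)
  = 13.3493 / 0.3375 = 39.55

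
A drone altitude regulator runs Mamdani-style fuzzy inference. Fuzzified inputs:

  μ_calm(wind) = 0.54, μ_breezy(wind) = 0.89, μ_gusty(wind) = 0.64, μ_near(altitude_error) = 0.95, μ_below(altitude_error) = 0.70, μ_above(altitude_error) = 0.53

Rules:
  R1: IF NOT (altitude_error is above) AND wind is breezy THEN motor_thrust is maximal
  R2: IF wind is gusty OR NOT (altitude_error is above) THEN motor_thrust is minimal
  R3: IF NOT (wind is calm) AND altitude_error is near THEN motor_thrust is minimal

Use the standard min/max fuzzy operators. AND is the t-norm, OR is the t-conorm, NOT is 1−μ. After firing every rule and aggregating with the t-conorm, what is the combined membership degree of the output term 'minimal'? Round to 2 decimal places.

R1: ¬above=1−0.53=0.47, breezy=0.89; AND[min(a, b)] → w = 0.47
R2: gusty=0.64, ¬above=1−0.53=0.47; OR[max(a, b)] → w = 0.64
R3: ¬calm=1−0.54=0.46, near=0.95; AND[min(a, b)] → w = 0.46
Rules with consequent 'minimal': {R2, R3} → strengths 0.64, 0.46
Aggregate via t-conorm [max(a, b)]: 0.64

0.64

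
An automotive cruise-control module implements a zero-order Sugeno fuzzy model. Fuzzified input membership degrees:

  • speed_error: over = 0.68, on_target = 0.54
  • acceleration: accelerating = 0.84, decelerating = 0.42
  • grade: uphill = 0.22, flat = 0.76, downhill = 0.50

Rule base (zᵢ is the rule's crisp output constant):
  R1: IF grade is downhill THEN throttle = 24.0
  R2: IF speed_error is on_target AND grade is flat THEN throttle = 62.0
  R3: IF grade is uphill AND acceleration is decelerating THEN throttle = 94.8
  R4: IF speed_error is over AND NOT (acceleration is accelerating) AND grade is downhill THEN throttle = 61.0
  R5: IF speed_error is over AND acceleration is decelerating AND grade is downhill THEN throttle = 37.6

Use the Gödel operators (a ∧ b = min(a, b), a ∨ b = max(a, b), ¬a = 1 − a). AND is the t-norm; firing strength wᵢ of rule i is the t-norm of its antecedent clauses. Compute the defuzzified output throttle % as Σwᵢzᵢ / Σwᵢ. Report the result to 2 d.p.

49.94

R1 (z=24.0): downhill=0.50 → w = 0.50
R2 (z=62.0): on_target=0.54, flat=0.76; AND[min(a, b)] → w = 0.54
R3 (z=94.8): uphill=0.22, decelerating=0.42; AND[min(a, b)] → w = 0.22
R4 (z=61.0): over=0.68, ¬accelerating=1−0.84=0.16, downhill=0.50; AND[min(a, b)] → w = 0.16
R5 (z=37.6): over=0.68, decelerating=0.42, downhill=0.50; AND[min(a, b)] → w = 0.42
Weighted average = (0.50·24.0 + 0.54·62.0 + 0.22·94.8 + 0.16·61.0 + 0.42·37.6) / (0.50 + 0.54 + 0.22 + 0.16 + 0.42)
  = 91.8880 / 1.8400 = 49.94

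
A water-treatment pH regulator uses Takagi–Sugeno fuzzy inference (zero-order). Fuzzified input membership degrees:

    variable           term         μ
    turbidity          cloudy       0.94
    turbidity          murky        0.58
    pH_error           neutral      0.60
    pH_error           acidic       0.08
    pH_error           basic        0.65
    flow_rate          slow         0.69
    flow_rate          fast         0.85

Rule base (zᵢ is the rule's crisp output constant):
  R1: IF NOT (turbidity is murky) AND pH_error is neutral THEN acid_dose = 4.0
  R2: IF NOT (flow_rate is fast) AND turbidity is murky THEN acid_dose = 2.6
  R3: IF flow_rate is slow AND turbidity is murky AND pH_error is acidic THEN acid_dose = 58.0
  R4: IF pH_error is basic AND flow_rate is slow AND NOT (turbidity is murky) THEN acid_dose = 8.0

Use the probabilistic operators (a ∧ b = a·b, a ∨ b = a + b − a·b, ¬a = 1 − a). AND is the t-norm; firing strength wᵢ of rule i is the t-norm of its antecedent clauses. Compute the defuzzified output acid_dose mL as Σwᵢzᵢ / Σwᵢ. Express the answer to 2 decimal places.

R1 (z=4.0): ¬murky=1−0.58=0.42, neutral=0.60; AND[a·b] → w = 0.2520
R2 (z=2.6): ¬fast=1−0.85=0.15, murky=0.58; AND[a·b] → w = 0.0870
R3 (z=58.0): slow=0.69, murky=0.58, acidic=0.08; AND[a·b] → w = 0.0320
R4 (z=8.0): basic=0.65, slow=0.69, ¬murky=1−0.58=0.42; AND[a·b] → w = 0.1884
Weighted average = (0.2520·4.0 + 0.0870·2.6 + 0.0320·58.0 + 0.1884·8.0) / (0.2520 + 0.0870 + 0.0320 + 0.1884)
  = 4.5981 / 0.5594 = 8.22

8.22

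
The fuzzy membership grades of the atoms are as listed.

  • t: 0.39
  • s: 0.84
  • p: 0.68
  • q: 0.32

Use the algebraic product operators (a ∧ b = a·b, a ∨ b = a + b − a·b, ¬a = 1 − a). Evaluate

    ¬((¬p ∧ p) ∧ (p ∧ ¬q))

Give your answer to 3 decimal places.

0.899

¬p = 1 − 0.6800 = 0.3200
¬p ∧ p = a·b on (0.3200, 0.6800) = 0.2176
¬q = 1 − 0.3200 = 0.6800
p ∧ ¬q = a·b on (0.6800, 0.6800) = 0.4624
(¬p ∧ p) ∧ (p ∧ ¬q) = a·b on (0.2176, 0.4624) = 0.1006
¬((¬p ∧ p) ∧ (p ∧ ¬q)) = 1 − 0.1006 = 0.8994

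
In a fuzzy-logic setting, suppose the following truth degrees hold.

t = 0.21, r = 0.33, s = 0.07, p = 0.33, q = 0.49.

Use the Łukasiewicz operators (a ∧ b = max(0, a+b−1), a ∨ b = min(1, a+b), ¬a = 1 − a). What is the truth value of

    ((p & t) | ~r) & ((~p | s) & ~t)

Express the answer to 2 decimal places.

p & t = max(0, a+b−1) on (0.33, 0.21) = 0.00
~r = 1 − 0.33 = 0.67
(p & t) | ~r = min(1, a+b) on (0.00, 0.67) = 0.67
~p = 1 − 0.33 = 0.67
~p | s = min(1, a+b) on (0.67, 0.07) = 0.74
~t = 1 − 0.21 = 0.79
(~p | s) & ~t = max(0, a+b−1) on (0.74, 0.79) = 0.53
((p & t) | ~r) & ((~p | s) & ~t) = max(0, a+b−1) on (0.67, 0.53) = 0.20

0.20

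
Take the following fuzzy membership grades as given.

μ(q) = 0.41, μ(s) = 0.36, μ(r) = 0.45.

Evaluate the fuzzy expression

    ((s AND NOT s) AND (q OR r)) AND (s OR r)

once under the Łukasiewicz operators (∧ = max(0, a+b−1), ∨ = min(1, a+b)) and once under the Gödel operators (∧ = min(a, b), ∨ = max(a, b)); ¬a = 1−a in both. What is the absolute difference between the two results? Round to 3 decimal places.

Under Łukasiewicz:
  NOT s = 1 − 0.36 = 0.64
  s AND NOT s = max(0, a+b−1) on (0.36, 0.64) = 0.00
  q OR r = min(1, a+b) on (0.41, 0.45) = 0.86
  (s AND NOT s) AND (q OR r) = max(0, a+b−1) on (0.00, 0.86) = 0.00
  s OR r = min(1, a+b) on (0.36, 0.45) = 0.81
  ((s AND NOT s) AND (q OR r)) AND (s OR r) = max(0, a+b−1) on (0.00, 0.81) = 0.00
  → value = 0.0000
Under Gödel:
  NOT s = 1 − 0.36 = 0.64
  s AND NOT s = min(a, b) on (0.36, 0.64) = 0.36
  q OR r = max(a, b) on (0.41, 0.45) = 0.45
  (s AND NOT s) AND (q OR r) = min(a, b) on (0.36, 0.45) = 0.36
  s OR r = max(a, b) on (0.36, 0.45) = 0.45
  ((s AND NOT s) AND (q OR r)) AND (s OR r) = min(a, b) on (0.36, 0.45) = 0.36
  → value = 0.3600
|0.0000 − 0.3600| = 0.360

0.360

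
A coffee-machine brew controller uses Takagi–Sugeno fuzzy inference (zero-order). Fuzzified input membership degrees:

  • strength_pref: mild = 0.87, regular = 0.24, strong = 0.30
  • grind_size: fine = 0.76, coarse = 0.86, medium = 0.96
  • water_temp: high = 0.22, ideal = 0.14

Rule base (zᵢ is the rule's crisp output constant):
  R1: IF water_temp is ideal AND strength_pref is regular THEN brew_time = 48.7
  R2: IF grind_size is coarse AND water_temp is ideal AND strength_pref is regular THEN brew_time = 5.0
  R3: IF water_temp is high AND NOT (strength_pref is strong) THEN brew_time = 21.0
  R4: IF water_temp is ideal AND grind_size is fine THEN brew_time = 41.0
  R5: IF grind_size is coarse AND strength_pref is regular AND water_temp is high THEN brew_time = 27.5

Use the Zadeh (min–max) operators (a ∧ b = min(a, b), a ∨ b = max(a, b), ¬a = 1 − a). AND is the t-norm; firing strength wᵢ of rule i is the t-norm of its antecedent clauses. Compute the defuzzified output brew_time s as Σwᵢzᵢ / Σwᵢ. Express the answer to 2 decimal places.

27.82

R1 (z=48.7): ideal=0.14, regular=0.24; AND[min(a, b)] → w = 0.14
R2 (z=5.0): coarse=0.86, ideal=0.14, regular=0.24; AND[min(a, b)] → w = 0.14
R3 (z=21.0): high=0.22, ¬strong=1−0.30=0.70; AND[min(a, b)] → w = 0.22
R4 (z=41.0): ideal=0.14, fine=0.76; AND[min(a, b)] → w = 0.14
R5 (z=27.5): coarse=0.86, regular=0.24, high=0.22; AND[min(a, b)] → w = 0.22
Weighted average = (0.14·48.7 + 0.14·5.0 + 0.22·21.0 + 0.14·41.0 + 0.22·27.5) / (0.14 + 0.14 + 0.22 + 0.14 + 0.22)
  = 23.9280 / 0.8600 = 27.82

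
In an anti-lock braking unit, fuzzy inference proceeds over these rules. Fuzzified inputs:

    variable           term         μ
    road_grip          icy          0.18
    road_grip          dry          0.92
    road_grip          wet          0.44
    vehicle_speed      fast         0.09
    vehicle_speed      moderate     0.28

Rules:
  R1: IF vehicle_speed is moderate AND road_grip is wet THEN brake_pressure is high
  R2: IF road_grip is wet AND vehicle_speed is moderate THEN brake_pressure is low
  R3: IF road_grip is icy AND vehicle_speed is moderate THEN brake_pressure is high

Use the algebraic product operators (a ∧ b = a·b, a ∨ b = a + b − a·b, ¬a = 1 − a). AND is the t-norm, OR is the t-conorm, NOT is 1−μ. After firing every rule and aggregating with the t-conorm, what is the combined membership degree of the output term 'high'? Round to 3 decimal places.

0.167

R1: moderate=0.28, wet=0.44; AND[a·b] → w = 0.1232
R2: wet=0.44, moderate=0.28; AND[a·b] → w = 0.1232
R3: icy=0.18, moderate=0.28; AND[a·b] → w = 0.0504
Rules with consequent 'high': {R1, R3} → strengths 0.1232, 0.0504
Aggregate via t-conorm [a + b − a·b]: 0.1674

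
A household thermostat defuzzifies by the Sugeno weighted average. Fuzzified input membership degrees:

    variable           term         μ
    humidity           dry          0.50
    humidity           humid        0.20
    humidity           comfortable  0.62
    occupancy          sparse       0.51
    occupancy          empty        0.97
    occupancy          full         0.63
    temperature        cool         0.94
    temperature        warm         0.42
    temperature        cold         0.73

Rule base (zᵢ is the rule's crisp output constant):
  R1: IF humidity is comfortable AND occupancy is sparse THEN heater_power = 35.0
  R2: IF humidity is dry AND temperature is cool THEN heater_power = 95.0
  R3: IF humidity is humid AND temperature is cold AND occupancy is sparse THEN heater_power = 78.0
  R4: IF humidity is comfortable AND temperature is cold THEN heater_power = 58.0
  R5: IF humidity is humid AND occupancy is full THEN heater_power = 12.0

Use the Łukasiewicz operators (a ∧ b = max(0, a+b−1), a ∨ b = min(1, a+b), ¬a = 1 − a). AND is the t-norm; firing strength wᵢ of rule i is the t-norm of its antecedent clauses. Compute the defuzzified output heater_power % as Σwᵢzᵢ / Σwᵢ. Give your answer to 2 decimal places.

72.45

R1 (z=35.0): comfortable=0.62, sparse=0.51; AND[max(0, a+b−1)] → w = 0.13
R2 (z=95.0): dry=0.50, cool=0.94; AND[max(0, a+b−1)] → w = 0.44
R3 (z=78.0): humid=0.20, cold=0.73, sparse=0.51; AND[max(0, a+b−1)] → w = 0.00
R4 (z=58.0): comfortable=0.62, cold=0.73; AND[max(0, a+b−1)] → w = 0.35
R5 (z=12.0): humid=0.20, full=0.63; AND[max(0, a+b−1)] → w = 0.00
Weighted average = (0.13·35.0 + 0.44·95.0 + 0.00·78.0 + 0.35·58.0 + 0.00·12.0) / (0.13 + 0.44 + 0.00 + 0.35 + 0.00)
  = 66.6500 / 0.9200 = 72.45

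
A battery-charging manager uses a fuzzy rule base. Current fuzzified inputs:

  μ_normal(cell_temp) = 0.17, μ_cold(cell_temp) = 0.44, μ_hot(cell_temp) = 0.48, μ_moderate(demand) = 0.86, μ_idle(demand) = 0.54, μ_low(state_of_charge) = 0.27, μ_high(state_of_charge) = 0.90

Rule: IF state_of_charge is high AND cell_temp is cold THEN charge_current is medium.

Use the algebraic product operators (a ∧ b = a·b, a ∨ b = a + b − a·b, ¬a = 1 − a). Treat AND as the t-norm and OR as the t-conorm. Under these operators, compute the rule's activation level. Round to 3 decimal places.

0.396

firing strength: high=0.90, cold=0.44; AND[a·b] → w = 0.3960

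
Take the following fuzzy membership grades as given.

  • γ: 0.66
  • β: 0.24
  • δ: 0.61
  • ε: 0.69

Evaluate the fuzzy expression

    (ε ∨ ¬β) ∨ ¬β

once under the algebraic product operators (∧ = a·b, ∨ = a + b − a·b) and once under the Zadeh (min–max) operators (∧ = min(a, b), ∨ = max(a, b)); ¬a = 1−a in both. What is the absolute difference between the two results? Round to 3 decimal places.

Under algebraic product:
  ¬β = 1 − 0.2400 = 0.7600
  ε ∨ ¬β = a + b − a·b on (0.6900, 0.7600) = 0.9256
  ¬β = 1 − 0.2400 = 0.7600
  (ε ∨ ¬β) ∨ ¬β = a + b − a·b on (0.9256, 0.7600) = 0.9821
  → value = 0.9821
Under Zadeh (min–max):
  ¬β = 1 − 0.24 = 0.76
  ε ∨ ¬β = max(a, b) on (0.69, 0.76) = 0.76
  ¬β = 1 − 0.24 = 0.76
  (ε ∨ ¬β) ∨ ¬β = max(a, b) on (0.76, 0.76) = 0.76
  → value = 0.7600
|0.9821 − 0.7600| = 0.222

0.222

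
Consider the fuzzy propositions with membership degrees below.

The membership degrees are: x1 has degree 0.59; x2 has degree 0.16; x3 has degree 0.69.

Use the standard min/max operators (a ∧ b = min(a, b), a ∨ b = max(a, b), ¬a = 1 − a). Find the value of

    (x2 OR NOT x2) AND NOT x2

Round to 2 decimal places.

NOT x2 = 1 − 0.16 = 0.84
x2 OR NOT x2 = max(a, b) on (0.16, 0.84) = 0.84
NOT x2 = 1 − 0.16 = 0.84
(x2 OR NOT x2) AND NOT x2 = min(a, b) on (0.84, 0.84) = 0.84

0.84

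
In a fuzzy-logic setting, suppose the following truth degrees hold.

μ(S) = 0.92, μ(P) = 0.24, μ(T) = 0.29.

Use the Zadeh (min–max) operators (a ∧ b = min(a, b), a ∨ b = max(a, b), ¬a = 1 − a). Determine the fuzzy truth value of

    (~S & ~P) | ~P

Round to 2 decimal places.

0.76

~S = 1 − 0.92 = 0.08
~P = 1 − 0.24 = 0.76
~S & ~P = min(a, b) on (0.08, 0.76) = 0.08
~P = 1 − 0.24 = 0.76
(~S & ~P) | ~P = max(a, b) on (0.08, 0.76) = 0.76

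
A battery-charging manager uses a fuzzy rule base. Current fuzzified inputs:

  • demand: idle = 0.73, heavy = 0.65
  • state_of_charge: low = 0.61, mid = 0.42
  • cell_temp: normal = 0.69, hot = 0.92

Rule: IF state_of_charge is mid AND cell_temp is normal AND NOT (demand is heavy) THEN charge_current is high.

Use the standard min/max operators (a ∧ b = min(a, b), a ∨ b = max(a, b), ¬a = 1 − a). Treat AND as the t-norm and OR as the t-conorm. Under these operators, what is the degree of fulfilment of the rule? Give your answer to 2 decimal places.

firing strength: mid=0.42, normal=0.69, ¬heavy=1−0.65=0.35; AND[min(a, b)] → w = 0.35

0.35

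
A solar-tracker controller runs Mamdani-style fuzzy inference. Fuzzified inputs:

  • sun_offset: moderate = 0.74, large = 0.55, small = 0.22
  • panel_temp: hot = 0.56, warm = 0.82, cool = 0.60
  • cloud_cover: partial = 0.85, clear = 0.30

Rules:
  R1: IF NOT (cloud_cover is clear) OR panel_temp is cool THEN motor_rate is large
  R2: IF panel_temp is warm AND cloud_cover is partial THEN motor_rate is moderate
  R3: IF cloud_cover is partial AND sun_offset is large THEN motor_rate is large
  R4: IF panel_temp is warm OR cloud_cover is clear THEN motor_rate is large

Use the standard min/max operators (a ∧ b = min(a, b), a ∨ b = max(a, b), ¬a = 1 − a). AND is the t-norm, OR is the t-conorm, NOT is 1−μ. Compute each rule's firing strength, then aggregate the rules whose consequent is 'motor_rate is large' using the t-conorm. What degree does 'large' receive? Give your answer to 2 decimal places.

R1: ¬clear=1−0.30=0.70, cool=0.60; OR[max(a, b)] → w = 0.70
R2: warm=0.82, partial=0.85; AND[min(a, b)] → w = 0.82
R3: partial=0.85, large=0.55; AND[min(a, b)] → w = 0.55
R4: warm=0.82, clear=0.30; OR[max(a, b)] → w = 0.82
Rules with consequent 'large': {R1, R3, R4} → strengths 0.70, 0.55, 0.82
Aggregate via t-conorm [max(a, b)]: 0.82

0.82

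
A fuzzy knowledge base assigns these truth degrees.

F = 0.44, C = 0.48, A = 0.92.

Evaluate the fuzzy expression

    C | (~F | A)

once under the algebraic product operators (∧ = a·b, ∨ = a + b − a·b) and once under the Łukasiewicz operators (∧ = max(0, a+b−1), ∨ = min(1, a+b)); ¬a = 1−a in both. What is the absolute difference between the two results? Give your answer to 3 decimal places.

Under algebraic product:
  ~F = 1 − 0.4400 = 0.5600
  ~F | A = a + b − a·b on (0.5600, 0.9200) = 0.9648
  C | (~F | A) = a + b − a·b on (0.4800, 0.9648) = 0.9817
  → value = 0.9817
Under Łukasiewicz:
  ~F = 1 − 0.44 = 0.56
  ~F | A = min(1, a+b) on (0.56, 0.92) = 1.00
  C | (~F | A) = min(1, a+b) on (0.48, 1.00) = 1.00
  → value = 1.0000
|0.9817 − 1.0000| = 0.018

0.018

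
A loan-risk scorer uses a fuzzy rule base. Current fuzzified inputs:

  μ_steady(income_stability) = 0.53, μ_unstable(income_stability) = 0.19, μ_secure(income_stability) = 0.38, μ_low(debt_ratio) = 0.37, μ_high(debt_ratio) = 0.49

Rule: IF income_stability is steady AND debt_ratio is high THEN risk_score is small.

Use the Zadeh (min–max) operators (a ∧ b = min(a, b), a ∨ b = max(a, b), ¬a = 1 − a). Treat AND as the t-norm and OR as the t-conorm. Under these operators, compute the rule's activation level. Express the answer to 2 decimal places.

firing strength: steady=0.53, high=0.49; AND[min(a, b)] → w = 0.49

0.49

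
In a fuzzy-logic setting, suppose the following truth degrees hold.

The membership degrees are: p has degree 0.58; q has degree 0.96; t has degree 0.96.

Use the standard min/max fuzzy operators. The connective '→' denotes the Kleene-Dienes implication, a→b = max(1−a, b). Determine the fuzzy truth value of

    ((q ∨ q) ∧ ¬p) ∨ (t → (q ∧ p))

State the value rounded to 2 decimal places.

0.58

q ∨ q = max(a, b) on (0.96, 0.96) = 0.96
¬p = 1 − 0.58 = 0.42
(q ∨ q) ∧ ¬p = min(a, b) on (0.96, 0.42) = 0.42
q ∧ p = min(a, b) on (0.96, 0.58) = 0.58
t → (q ∧ p)  [Kleene-Dienes: max(1−a, b)] with a=0.96, b=0.58 → 0.58
((q ∨ q) ∧ ¬p) ∨ (t → (q ∧ p)) = max(a, b) on (0.42, 0.58) = 0.58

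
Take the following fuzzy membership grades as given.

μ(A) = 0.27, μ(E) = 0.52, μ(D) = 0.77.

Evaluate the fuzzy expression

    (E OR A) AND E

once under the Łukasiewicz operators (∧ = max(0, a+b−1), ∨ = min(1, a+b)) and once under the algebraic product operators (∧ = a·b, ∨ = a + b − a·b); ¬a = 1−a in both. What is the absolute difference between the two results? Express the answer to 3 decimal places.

Under Łukasiewicz:
  E OR A = min(1, a+b) on (0.52, 0.27) = 0.79
  (E OR A) AND E = max(0, a+b−1) on (0.79, 0.52) = 0.31
  → value = 0.3100
Under algebraic product:
  E OR A = a + b − a·b on (0.5200, 0.2700) = 0.6496
  (E OR A) AND E = a·b on (0.6496, 0.5200) = 0.3378
  → value = 0.3378
|0.3100 − 0.3378| = 0.028

0.028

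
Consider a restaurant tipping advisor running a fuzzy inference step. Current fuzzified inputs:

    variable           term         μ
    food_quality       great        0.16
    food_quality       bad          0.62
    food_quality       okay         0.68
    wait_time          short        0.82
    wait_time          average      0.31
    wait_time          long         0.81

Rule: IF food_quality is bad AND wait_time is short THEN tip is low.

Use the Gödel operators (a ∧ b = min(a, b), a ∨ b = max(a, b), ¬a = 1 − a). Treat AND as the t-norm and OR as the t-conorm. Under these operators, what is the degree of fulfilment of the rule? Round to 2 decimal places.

0.62

firing strength: bad=0.62, short=0.82; AND[min(a, b)] → w = 0.62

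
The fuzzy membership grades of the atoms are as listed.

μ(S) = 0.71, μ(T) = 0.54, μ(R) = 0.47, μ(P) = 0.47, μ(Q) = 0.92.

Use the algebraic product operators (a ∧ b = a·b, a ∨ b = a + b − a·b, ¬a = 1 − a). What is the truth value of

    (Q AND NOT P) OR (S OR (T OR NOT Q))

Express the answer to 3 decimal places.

0.937

NOT P = 1 − 0.4700 = 0.5300
Q AND NOT P = a·b on (0.9200, 0.5300) = 0.4876
NOT Q = 1 − 0.9200 = 0.0800
T OR NOT Q = a + b − a·b on (0.5400, 0.0800) = 0.5768
S OR (T OR NOT Q) = a + b − a·b on (0.7100, 0.5768) = 0.8773
(Q AND NOT P) OR (S OR (T OR NOT Q)) = a + b − a·b on (0.4876, 0.8773) = 0.9371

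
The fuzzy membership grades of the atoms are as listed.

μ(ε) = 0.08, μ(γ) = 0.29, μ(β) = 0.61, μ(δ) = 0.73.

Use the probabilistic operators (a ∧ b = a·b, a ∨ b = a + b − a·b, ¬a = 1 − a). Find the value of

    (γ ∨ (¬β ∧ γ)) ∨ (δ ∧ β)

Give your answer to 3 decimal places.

0.651

¬β = 1 − 0.6100 = 0.3900
¬β ∧ γ = a·b on (0.3900, 0.2900) = 0.1131
γ ∨ (¬β ∧ γ) = a + b − a·b on (0.2900, 0.1131) = 0.3703
δ ∧ β = a·b on (0.7300, 0.6100) = 0.4453
(γ ∨ (¬β ∧ γ)) ∨ (δ ∧ β) = a + b − a·b on (0.3703, 0.4453) = 0.6507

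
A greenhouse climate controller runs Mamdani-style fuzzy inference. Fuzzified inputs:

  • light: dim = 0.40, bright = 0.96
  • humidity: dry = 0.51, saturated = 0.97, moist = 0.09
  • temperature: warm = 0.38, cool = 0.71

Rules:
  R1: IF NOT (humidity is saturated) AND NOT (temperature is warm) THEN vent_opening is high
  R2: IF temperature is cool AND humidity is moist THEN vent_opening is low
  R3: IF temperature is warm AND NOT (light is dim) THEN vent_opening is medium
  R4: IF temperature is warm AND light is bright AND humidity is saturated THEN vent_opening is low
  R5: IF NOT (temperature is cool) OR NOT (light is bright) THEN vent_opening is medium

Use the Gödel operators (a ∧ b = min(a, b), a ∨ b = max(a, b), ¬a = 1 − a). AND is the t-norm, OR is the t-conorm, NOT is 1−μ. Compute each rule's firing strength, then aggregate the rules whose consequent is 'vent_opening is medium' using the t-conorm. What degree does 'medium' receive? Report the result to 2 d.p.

R1: ¬saturated=1−0.97=0.03, ¬warm=1−0.38=0.62; AND[min(a, b)] → w = 0.03
R2: cool=0.71, moist=0.09; AND[min(a, b)] → w = 0.09
R3: warm=0.38, ¬dim=1−0.40=0.60; AND[min(a, b)] → w = 0.38
R4: warm=0.38, bright=0.96, saturated=0.97; AND[min(a, b)] → w = 0.38
R5: ¬cool=1−0.71=0.29, ¬bright=1−0.96=0.04; OR[max(a, b)] → w = 0.29
Rules with consequent 'medium': {R3, R5} → strengths 0.38, 0.29
Aggregate via t-conorm [max(a, b)]: 0.38

0.38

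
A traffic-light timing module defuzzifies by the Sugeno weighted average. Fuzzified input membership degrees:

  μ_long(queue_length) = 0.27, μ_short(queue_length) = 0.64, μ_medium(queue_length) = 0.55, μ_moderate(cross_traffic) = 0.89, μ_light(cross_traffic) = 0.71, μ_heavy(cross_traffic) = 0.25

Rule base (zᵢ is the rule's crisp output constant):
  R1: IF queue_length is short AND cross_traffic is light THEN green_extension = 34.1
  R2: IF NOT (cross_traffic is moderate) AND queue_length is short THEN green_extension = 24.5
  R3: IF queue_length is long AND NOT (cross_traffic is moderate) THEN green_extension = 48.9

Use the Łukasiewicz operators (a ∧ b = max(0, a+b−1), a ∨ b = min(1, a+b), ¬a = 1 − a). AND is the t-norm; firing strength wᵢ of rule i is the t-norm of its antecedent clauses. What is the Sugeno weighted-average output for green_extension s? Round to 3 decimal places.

R1 (z=34.1): short=0.64, light=0.71; AND[max(0, a+b−1)] → w = 0.35
R2 (z=24.5): ¬moderate=1−0.89=0.11, short=0.64; AND[max(0, a+b−1)] → w = 0.00
R3 (z=48.9): long=0.27, ¬moderate=1−0.89=0.11; AND[max(0, a+b−1)] → w = 0.00
Weighted average = (0.35·34.1 + 0.00·24.5 + 0.00·48.9) / (0.35 + 0.00 + 0.00)
  = 11.9350 / 0.3500 = 34.100

34.100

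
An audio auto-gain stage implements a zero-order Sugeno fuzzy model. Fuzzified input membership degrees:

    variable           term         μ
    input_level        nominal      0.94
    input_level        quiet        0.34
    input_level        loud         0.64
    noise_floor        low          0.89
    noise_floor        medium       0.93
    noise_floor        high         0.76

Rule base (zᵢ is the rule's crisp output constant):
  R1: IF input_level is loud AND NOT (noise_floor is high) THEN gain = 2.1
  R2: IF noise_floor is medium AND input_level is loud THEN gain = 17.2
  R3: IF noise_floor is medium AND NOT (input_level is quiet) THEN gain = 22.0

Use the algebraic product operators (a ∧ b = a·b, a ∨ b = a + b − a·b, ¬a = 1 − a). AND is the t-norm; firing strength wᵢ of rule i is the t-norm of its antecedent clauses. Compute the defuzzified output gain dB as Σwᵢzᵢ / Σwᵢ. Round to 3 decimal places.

17.660

R1 (z=2.1): loud=0.64, ¬high=1−0.76=0.24; AND[a·b] → w = 0.1536
R2 (z=17.2): medium=0.93, loud=0.64; AND[a·b] → w = 0.5952
R3 (z=22.0): medium=0.93, ¬quiet=1−0.34=0.66; AND[a·b] → w = 0.6138
Weighted average = (0.1536·2.1 + 0.5952·17.2 + 0.6138·22.0) / (0.1536 + 0.5952 + 0.6138)
  = 24.0636 / 1.3626 = 17.660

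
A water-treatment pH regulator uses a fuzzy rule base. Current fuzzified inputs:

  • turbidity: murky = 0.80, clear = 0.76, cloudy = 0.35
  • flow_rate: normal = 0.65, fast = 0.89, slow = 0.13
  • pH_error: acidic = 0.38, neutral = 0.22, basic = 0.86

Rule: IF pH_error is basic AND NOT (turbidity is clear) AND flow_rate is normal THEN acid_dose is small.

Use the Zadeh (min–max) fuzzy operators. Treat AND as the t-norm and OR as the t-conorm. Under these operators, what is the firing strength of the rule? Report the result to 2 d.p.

0.24

firing strength: basic=0.86, ¬clear=1−0.76=0.24, normal=0.65; AND[min(a, b)] → w = 0.24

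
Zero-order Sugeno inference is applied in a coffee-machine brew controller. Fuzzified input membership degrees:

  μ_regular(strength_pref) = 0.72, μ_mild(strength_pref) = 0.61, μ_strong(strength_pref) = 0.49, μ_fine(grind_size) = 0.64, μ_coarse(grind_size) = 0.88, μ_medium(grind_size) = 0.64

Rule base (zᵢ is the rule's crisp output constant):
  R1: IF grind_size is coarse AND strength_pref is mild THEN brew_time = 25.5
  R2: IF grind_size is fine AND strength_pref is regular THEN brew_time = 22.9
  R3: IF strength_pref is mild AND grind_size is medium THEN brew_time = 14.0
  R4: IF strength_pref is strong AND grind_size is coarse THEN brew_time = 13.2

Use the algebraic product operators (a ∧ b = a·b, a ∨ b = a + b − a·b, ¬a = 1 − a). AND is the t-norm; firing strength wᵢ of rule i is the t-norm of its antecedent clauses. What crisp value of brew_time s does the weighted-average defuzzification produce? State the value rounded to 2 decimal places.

19.46

R1 (z=25.5): coarse=0.88, mild=0.61; AND[a·b] → w = 0.5368
R2 (z=22.9): fine=0.64, regular=0.72; AND[a·b] → w = 0.4608
R3 (z=14.0): mild=0.61, medium=0.64; AND[a·b] → w = 0.3904
R4 (z=13.2): strong=0.49, coarse=0.88; AND[a·b] → w = 0.4312
Weighted average = (0.5368·25.5 + 0.4608·22.9 + 0.3904·14.0 + 0.4312·13.2) / (0.5368 + 0.4608 + 0.3904 + 0.4312)
  = 35.3982 / 1.8192 = 19.46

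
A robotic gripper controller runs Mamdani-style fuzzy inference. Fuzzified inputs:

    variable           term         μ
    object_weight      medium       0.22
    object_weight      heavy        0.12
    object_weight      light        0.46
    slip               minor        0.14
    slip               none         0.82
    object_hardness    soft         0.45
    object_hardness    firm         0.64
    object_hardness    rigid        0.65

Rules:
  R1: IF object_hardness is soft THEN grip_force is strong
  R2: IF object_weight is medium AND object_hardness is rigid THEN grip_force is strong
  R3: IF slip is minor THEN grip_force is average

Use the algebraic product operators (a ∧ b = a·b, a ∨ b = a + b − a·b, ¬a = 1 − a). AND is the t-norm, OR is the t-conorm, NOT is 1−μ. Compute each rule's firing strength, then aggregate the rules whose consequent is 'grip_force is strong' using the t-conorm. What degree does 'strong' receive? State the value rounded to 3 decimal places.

0.529

R1: soft=0.45 → w = 0.4500
R2: medium=0.22, rigid=0.65; AND[a·b] → w = 0.1430
R3: minor=0.14 → w = 0.1400
Rules with consequent 'strong': {R1, R2} → strengths 0.4500, 0.1430
Aggregate via t-conorm [a + b − a·b]: 0.5286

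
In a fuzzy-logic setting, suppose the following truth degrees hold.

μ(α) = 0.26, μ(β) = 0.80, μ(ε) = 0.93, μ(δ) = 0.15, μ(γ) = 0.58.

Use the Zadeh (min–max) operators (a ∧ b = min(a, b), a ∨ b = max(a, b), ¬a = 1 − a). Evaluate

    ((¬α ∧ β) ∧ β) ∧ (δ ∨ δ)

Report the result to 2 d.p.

0.15

¬α = 1 − 0.26 = 0.74
¬α ∧ β = min(a, b) on (0.74, 0.80) = 0.74
(¬α ∧ β) ∧ β = min(a, b) on (0.74, 0.80) = 0.74
δ ∨ δ = max(a, b) on (0.15, 0.15) = 0.15
((¬α ∧ β) ∧ β) ∧ (δ ∨ δ) = min(a, b) on (0.74, 0.15) = 0.15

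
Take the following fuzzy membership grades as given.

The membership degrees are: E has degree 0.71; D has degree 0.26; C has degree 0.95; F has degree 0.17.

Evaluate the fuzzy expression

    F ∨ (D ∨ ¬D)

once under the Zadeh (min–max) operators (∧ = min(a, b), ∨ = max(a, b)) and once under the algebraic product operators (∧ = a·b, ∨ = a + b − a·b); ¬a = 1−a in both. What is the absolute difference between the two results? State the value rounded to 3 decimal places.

0.100

Under Zadeh (min–max):
  ¬D = 1 − 0.26 = 0.74
  D ∨ ¬D = max(a, b) on (0.26, 0.74) = 0.74
  F ∨ (D ∨ ¬D) = max(a, b) on (0.17, 0.74) = 0.74
  → value = 0.7400
Under algebraic product:
  ¬D = 1 − 0.2600 = 0.7400
  D ∨ ¬D = a + b − a·b on (0.2600, 0.7400) = 0.8076
  F ∨ (D ∨ ¬D) = a + b − a·b on (0.1700, 0.8076) = 0.8403
  → value = 0.8403
|0.7400 − 0.8403| = 0.100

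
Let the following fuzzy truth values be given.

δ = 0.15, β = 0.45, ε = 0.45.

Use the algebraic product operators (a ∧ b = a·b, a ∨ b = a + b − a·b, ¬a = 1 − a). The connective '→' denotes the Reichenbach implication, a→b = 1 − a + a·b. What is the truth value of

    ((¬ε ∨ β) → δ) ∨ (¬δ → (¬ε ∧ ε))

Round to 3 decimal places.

0.591

¬ε = 1 − 0.4500 = 0.5500
¬ε ∨ β = a + b − a·b on (0.5500, 0.4500) = 0.7525
(¬ε ∨ β) → δ  [Reichenbach: 1 − a + a·b] with a=0.7525, b=0.1500 → 0.3604
¬δ = 1 − 0.1500 = 0.8500
¬ε = 1 − 0.4500 = 0.5500
¬ε ∧ ε = a·b on (0.5500, 0.4500) = 0.2475
¬δ → (¬ε ∧ ε)  [Reichenbach: 1 − a + a·b] with a=0.8500, b=0.2475 → 0.3604
((¬ε ∨ β) → δ) ∨ (¬δ → (¬ε ∧ ε)) = a + b − a·b on (0.3604, 0.3604) = 0.5909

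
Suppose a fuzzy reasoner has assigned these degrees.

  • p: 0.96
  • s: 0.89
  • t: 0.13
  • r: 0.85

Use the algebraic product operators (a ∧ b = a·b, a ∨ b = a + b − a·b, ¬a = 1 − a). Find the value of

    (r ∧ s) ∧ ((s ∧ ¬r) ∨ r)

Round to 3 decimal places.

r ∧ s = a·b on (0.8500, 0.8900) = 0.7565
¬r = 1 − 0.8500 = 0.1500
s ∧ ¬r = a·b on (0.8900, 0.1500) = 0.1335
(s ∧ ¬r) ∨ r = a + b − a·b on (0.1335, 0.8500) = 0.8700
(r ∧ s) ∧ ((s ∧ ¬r) ∨ r) = a·b on (0.7565, 0.8700) = 0.6582

0.658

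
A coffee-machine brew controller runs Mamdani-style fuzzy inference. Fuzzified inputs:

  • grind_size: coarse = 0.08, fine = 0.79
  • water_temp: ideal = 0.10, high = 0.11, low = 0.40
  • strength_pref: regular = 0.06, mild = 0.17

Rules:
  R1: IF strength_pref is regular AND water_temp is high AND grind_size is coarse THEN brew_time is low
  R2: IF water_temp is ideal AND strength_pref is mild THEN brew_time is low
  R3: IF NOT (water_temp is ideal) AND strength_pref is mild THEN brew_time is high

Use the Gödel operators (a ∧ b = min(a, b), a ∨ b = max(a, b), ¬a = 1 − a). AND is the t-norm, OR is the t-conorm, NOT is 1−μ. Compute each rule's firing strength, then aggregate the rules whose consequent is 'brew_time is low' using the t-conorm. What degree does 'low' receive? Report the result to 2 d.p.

R1: regular=0.06, high=0.11, coarse=0.08; AND[min(a, b)] → w = 0.06
R2: ideal=0.10, mild=0.17; AND[min(a, b)] → w = 0.10
R3: ¬ideal=1−0.10=0.90, mild=0.17; AND[min(a, b)] → w = 0.17
Rules with consequent 'low': {R1, R2} → strengths 0.06, 0.10
Aggregate via t-conorm [max(a, b)]: 0.10

0.10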